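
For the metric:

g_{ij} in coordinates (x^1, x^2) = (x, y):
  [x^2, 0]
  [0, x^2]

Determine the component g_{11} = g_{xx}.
With x^1 = x, x^2 = y, g_{11} = g_{xx} is the row-1, column-1 entry of the matrix.
g_{11} = x^2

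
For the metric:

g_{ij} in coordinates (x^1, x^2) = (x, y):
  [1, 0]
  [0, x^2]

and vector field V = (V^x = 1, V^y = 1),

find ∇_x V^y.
Non-zero Christoffel symbols:
Γ^x_{y y} = -x
Γ^y_{x y} = 1/x
∇_x V^y = ∂_x V^y + Γ^y_{x j} V^j
  = (0) + (0)(1) + (1/x)(1)
  = 1/x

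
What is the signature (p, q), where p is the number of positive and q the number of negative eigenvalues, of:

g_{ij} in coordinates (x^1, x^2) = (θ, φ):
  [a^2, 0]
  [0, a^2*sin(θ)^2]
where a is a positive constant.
The metric is diagonal, so its eigenvalues are the diagonal entries: a^2, a^2*sin(θ)^2 (at a generic point, where coordinate-dependent entries are positive).
2 positive, 0 negative.
(2, 0) - Riemannian (positive definite)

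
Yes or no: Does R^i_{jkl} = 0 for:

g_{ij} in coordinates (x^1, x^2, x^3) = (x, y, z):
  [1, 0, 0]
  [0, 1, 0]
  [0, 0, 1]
All metric components are constant, so every Christoffel symbol vanishes and R^i_{jkl} = 0.
Yes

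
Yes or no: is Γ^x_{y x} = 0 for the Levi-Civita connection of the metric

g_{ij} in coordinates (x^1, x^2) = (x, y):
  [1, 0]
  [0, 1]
Γ^x_{y x} = (1/2) g^{xx} (∂_y g_{xx} + ∂_x g_{xy} - ∂_x g_{yx}) = (1/2)(1)((0) + (0) - (0)) = 0
This equals the proposed value 0.
Yes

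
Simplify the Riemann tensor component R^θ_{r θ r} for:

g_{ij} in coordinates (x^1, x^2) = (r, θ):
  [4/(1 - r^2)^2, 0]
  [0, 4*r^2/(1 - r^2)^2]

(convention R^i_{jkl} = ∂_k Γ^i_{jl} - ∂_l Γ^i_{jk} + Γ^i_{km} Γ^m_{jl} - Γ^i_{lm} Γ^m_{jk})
Non-zero Christoffel symbols (Γ^k_{ij} = Γ^k_{ji}):
Γ^r_{r r} = 2*r/(1 - r^2)
Γ^r_{θ θ} = (r^3 + r)/(r^2 - 1)
Γ^θ_{r θ} = (-r^2 - 1)/(r^3 - r)
R^θ_{r θ r} = ∂_θ Γ^θ_{r r} - ∂_r Γ^θ_{r θ} + Γ^θ_{θ m} Γ^m_{r r} - Γ^θ_{r m} Γ^m_{r θ}
  = (0) - ((r^4 + 4*r^2 - 1)/(r^3 - r)^2) + (2*(r^2 + 1)/(r^2 - 1)^2) - ((r^2 + 1)^2/(r^3 - r)^2) = -4/(r^2 - 1)^2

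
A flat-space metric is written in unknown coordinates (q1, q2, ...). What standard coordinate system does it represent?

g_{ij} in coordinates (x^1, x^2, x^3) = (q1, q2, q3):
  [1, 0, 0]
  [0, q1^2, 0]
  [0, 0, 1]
The line element ds^2 = dq1^2 + q1^2 dq2^2 + dq3^2 is dr^2 + r^2 dθ^2 + dz^2 with q1 = r, q2 = θ, q3 = z.
cylindrical coordinates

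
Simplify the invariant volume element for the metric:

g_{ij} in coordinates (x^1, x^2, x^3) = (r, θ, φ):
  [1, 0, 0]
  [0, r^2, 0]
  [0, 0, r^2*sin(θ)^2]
det(g) = r^4*sin(θ)^2
√|det(g)| = r^2*sin(θ) (taking 0 < θ < π so that |sin(θ)| = sin(θ))
Volume element: dV = r^2*sin(θ) dr dθ dφ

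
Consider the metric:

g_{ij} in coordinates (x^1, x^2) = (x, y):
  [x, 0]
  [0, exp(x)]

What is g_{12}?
With x^1 = x, x^2 = y, g_{12} = g_{xy} is the row-1, column-2 entry of the matrix.
g_{12} = 0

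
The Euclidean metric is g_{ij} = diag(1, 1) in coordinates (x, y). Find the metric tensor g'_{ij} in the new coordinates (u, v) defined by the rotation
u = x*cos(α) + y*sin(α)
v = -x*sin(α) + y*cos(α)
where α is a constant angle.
Invert the transformation: x = u*cos(α) - v*sin(α), y = u*sin(α) + v*cos(α)
g'_{ij} = (∂x^k/∂x'^i)(∂x^l/∂x'^j) g_{kl}; with g_{kl} = δ_{kl} this is Σ_k (∂x^k/∂x'^i)(∂x^k/∂x'^j).
Jacobian: ∂x/∂u = cos(α), ∂x/∂v = -sin(α), ∂y/∂u = sin(α), ∂y/∂v = cos(α)
g'_{uu} = (cos(α))(cos(α)) + (sin(α))(sin(α)) = 1
g'_{uv} = (cos(α))(-sin(α)) + (sin(α))(cos(α)) = 0
g'_{vv} = (-sin(α))(-sin(α)) + (cos(α))(cos(α)) = 1
g'_{ij} = diag(1, 1)
The Euclidean metric is invariant under rotations.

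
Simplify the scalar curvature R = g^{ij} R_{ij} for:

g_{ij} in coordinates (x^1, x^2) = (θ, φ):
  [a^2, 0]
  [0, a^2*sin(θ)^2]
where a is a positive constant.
Non-zero Christoffel symbols (Γ^k_{ij} = Γ^k_{ji}):
Γ^θ_{φ φ} = -sin(2*θ)/2
Γ^φ_{θ φ} = 1/tan(θ)
Ricci tensor (R_{ij} = R^k_{ikj}): R_{θθ} = 1, R_{θφ} = 0, R_{φφ} = sin(θ)^2
Inverse metric: g^{θθ} = 1/a^2, g^{φφ} = 1/(a^2*sin(θ)^2)
R = g^{ij} R_{ij} = (1/a^2)(1) + (1/(a^2*sin(θ)^2))(sin(θ)^2) = 2/a^2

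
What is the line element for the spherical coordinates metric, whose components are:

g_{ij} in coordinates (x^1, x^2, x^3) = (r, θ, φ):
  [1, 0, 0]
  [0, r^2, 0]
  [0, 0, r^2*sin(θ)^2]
ds^2 = g_{ij} dx^i dx^j; only the non-zero components contribute.
ds^2 = dr^2 + r^2 dθ^2 + r^2*sin(θ)^2 dφ^2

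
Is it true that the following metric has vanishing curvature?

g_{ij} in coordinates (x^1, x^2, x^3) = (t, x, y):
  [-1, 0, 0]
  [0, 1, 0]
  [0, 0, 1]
All metric components are constant, so every Christoffel symbol vanishes and R^i_{jkl} = 0.
Yes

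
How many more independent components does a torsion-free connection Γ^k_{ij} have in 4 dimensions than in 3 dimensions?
Independent components in n dimensions: n × n(n+1)/2 = n^2(n+1)/2.
4D: 4 × 10 = 40
3D: 3 × 6 = 18
Difference = 40 - 18 = 22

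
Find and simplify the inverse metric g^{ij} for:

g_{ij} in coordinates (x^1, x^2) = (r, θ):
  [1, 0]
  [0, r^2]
The metric is diagonal, so g^{ij} is diagonal with entries 1/g_{ii}: diag(1, 1/(r^2)).
g^{ij}:
  [1, 0]
  [0, 1/r^2]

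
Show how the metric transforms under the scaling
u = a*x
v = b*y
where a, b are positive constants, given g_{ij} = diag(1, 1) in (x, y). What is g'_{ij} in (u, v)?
Invert the transformation: x = u/a, y = v/b
g'_{ij} = (∂x^k/∂x'^i)(∂x^l/∂x'^j) g_{kl}; with g_{kl} = δ_{kl} this is Σ_k (∂x^k/∂x'^i)(∂x^k/∂x'^j).
Jacobian: ∂x/∂u = 1/a, ∂x/∂v = 0, ∂y/∂u = 0, ∂y/∂v = 1/b
g'_{uu} = (1/a)(1/a) + (0)(0) = 1/a^2
g'_{uv} = (1/a)(0) + (0)(1/b) = 0
g'_{vv} = (0)(0) + (1/b)(1/b) = 1/b^2
g'_{ij} = diag(1/a^2, 1/b^2)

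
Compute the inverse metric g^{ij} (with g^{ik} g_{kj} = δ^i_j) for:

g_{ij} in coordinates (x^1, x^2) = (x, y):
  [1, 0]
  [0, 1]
The metric is diagonal, so g^{ij} is diagonal with entries 1/g_{ii}: diag(1, 1).
g^{ij}:
  [1, 0]
  [0, 1]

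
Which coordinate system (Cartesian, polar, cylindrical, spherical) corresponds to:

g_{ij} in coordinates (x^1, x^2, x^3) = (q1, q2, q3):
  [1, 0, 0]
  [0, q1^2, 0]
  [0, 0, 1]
The line element ds^2 = dq1^2 + q1^2 dq2^2 + dq3^2 is dr^2 + r^2 dθ^2 + dz^2 with q1 = r, q2 = θ, q3 = z.
cylindrical coordinates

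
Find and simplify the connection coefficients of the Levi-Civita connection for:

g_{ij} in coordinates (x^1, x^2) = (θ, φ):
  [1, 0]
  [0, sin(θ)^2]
Using Γ^k_{ij} = (1/2) g^{km} (∂_i g_{mj} + ∂_j g_{mi} - ∂_m g_{ij}); the metric is diagonal, so only the m = k term contributes.
Non-zero symbols (using the symmetry Γ^k_{ij} = Γ^k_{ji}):
Γ^θ_{φ φ} = (1/2) g^{θθ} (∂_φ g_{θφ} + ∂_φ g_{θφ} - ∂_θ g_{φφ}) = (1/2)(1)((0) + (0) - (sin(2*θ))) = -sin(2*θ)/2
Γ^φ_{θ φ} = (1/2) g^{φφ} (∂_θ g_{φφ} + ∂_φ g_{φθ} - ∂_φ g_{θφ}) = (1/2)(1/sin(θ)^2)((sin(2*θ)) + (0) - (0)) = 1/tan(θ)
All other Christoffel symbols are zero.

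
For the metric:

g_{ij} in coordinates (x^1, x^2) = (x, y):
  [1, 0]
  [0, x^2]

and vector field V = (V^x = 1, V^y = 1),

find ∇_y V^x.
Non-zero Christoffel symbols:
Γ^x_{y y} = -x
Γ^y_{x y} = 1/x
∇_y V^x = ∂_y V^x + Γ^x_{y j} V^j
  = (0) + (0)(1) + (-x)(1)
  = -x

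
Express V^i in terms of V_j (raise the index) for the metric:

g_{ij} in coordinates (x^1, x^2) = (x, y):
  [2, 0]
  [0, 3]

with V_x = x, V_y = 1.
Inverse metric (diagonal): g^{xx} = 1/2, g^{yy} = 1/3
V^i = g^{ij} V_j:
V^x = (1/2)(x) + (0)(1) = x/2
V^y = (0)(x) + (1/3)(1) = 1/3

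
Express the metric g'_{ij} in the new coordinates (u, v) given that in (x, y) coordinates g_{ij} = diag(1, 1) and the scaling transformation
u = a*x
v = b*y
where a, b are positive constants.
Invert the transformation: x = u/a, y = v/b
g'_{ij} = (∂x^k/∂x'^i)(∂x^l/∂x'^j) g_{kl}; with g_{kl} = δ_{kl} this is Σ_k (∂x^k/∂x'^i)(∂x^k/∂x'^j).
Jacobian: ∂x/∂u = 1/a, ∂x/∂v = 0, ∂y/∂u = 0, ∂y/∂v = 1/b
g'_{uu} = (1/a)(1/a) + (0)(0) = 1/a^2
g'_{uv} = (1/a)(0) + (0)(1/b) = 0
g'_{vv} = (0)(0) + (1/b)(1/b) = 1/b^2
g'_{ij} = diag(1/a^2, 1/b^2)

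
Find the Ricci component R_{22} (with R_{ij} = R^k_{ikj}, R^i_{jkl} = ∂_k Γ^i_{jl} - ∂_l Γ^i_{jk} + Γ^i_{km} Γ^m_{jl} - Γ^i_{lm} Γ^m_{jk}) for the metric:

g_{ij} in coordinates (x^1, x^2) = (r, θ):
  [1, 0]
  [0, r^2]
Non-zero Christoffel symbols (Γ^k_{ij} = Γ^k_{ji}):
Γ^r_{θ θ} = -r
Γ^θ_{r θ} = 1/r
R^r_{θ r θ} = ∂_r Γ^r_{θ θ} - ∂_θ Γ^r_{θ r} + Γ^r_{r m} Γ^m_{θ θ} - Γ^r_{θ m} Γ^m_{θ r}
  = (-1) - (0) + (0) - (-1) = 0
R^θ_{θ θ θ} = 0 (a repeated index in an antisymmetric pair)
R_{θθ} = R^r_{θ r θ} + R^θ_{θ θ θ} = (0) + (0) = 0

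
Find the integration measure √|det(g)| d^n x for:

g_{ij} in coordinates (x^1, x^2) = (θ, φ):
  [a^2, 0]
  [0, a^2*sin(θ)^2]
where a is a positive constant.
det(g) = a^4*sin(θ)^2
√|det(g)| = a^2*sin(θ) (taking 0 < θ < π so that |sin(θ)| = sin(θ))
Volume element: dV = a^2*sin(θ) dθ dφ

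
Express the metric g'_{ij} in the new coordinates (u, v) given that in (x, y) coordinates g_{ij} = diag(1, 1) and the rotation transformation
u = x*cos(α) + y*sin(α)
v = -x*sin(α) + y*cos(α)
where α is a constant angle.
Invert the transformation: x = u*cos(α) - v*sin(α), y = u*sin(α) + v*cos(α)
g'_{ij} = (∂x^k/∂x'^i)(∂x^l/∂x'^j) g_{kl}; with g_{kl} = δ_{kl} this is Σ_k (∂x^k/∂x'^i)(∂x^k/∂x'^j).
Jacobian: ∂x/∂u = cos(α), ∂x/∂v = -sin(α), ∂y/∂u = sin(α), ∂y/∂v = cos(α)
g'_{uu} = (cos(α))(cos(α)) + (sin(α))(sin(α)) = 1
g'_{uv} = (cos(α))(-sin(α)) + (sin(α))(cos(α)) = 0
g'_{vv} = (-sin(α))(-sin(α)) + (cos(α))(cos(α)) = 1
g'_{ij} = diag(1, 1)
The Euclidean metric is invariant under rotations.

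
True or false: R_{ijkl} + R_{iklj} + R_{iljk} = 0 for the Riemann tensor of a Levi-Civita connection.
This is the first (algebraic) Bianchi identity.
True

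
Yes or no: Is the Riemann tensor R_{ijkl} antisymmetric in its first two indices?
R_{ijkl} = -R_{jikl} (follows from metric compatibility).
Yes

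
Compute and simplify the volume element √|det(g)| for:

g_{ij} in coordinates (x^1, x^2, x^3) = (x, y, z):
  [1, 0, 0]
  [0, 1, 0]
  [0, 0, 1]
det(g) = 1
√|det(g)| = 1
Volume element: dV = 1 dx dy dz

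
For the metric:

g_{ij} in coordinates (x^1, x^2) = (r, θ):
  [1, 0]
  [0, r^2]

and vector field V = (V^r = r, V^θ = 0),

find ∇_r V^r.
Non-zero Christoffel symbols:
Γ^r_{θ θ} = -r
Γ^θ_{r θ} = 1/r
∇_r V^r = ∂_r V^r + Γ^r_{r j} V^j
  = (1) + (0)(r) + (0)(0)
  = 1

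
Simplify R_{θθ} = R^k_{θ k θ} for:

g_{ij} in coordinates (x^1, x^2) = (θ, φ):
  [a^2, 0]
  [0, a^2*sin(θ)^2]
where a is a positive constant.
Non-zero Christoffel symbols (Γ^k_{ij} = Γ^k_{ji}):
Γ^θ_{φ φ} = -sin(2*θ)/2
Γ^φ_{θ φ} = 1/tan(θ)
R^θ_{θ θ θ} = 0 (a repeated index in an antisymmetric pair)
R^φ_{θ φ θ} = ∂_φ Γ^φ_{θ θ} - ∂_θ Γ^φ_{θ φ} + Γ^φ_{φ m} Γ^m_{θ θ} - Γ^φ_{θ m} Γ^m_{θ φ}
  = (0) - (-1/sin(θ)^2) + (0) - (1/tan(θ)^2) = 1
R_{θθ} = R^θ_{θ θ θ} + R^φ_{θ φ θ} = (0) + (1) = 1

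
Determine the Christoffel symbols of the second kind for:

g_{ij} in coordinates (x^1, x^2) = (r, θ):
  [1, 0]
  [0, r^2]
Using Γ^k_{ij} = (1/2) g^{km} (∂_i g_{mj} + ∂_j g_{mi} - ∂_m g_{ij}); the metric is diagonal, so only the m = k term contributes.
Non-zero symbols (using the symmetry Γ^k_{ij} = Γ^k_{ji}):
Γ^r_{θ θ} = (1/2) g^{rr} (∂_θ g_{rθ} + ∂_θ g_{rθ} - ∂_r g_{θθ}) = (1/2)(1)((0) + (0) - (2*r)) = -r
Γ^θ_{r θ} = (1/2) g^{θθ} (∂_r g_{θθ} + ∂_θ g_{θr} - ∂_θ g_{rθ}) = (1/2)(1/r^2)((2*r) + (0) - (0)) = 1/r
All other Christoffel symbols are zero.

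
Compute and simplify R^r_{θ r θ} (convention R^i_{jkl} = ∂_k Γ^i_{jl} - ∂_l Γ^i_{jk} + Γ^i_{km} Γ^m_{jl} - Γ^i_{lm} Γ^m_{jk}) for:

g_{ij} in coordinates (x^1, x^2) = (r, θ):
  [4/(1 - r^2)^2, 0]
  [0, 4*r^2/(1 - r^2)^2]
Non-zero Christoffel symbols (Γ^k_{ij} = Γ^k_{ji}):
Γ^r_{r r} = 2*r/(1 - r^2)
Γ^r_{θ θ} = (r^3 + r)/(r^2 - 1)
Γ^θ_{r θ} = (-r^2 - 1)/(r^3 - r)
R^r_{θ r θ} = ∂_r Γ^r_{θ θ} - ∂_θ Γ^r_{θ r} + Γ^r_{r m} Γ^m_{θ θ} - Γ^r_{θ m} Γ^m_{θ r}
  = ((r^4 - 4*r^2 - 1)/(r^2 - 1)^2) - (0) + (-2*r^2*(r^2 + 1)/(r^2 - 1)^2) - (-(r^2 + 1)^2/(r^2 - 1)^2) = -4*r^2/(r^2 - 1)^2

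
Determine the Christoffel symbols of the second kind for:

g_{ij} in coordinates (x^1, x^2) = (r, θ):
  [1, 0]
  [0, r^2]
Using Γ^k_{ij} = (1/2) g^{km} (∂_i g_{mj} + ∂_j g_{mi} - ∂_m g_{ij}); the metric is diagonal, so only the m = k term contributes.
Non-zero symbols (using the symmetry Γ^k_{ij} = Γ^k_{ji}):
Γ^r_{θ θ} = (1/2) g^{rr} (∂_θ g_{rθ} + ∂_θ g_{rθ} - ∂_r g_{θθ}) = (1/2)(1)((0) + (0) - (2*r)) = -r
Γ^θ_{r θ} = (1/2) g^{θθ} (∂_r g_{θθ} + ∂_θ g_{θr} - ∂_θ g_{rθ}) = (1/2)(1/r^2)((2*r) + (0) - (0)) = 1/r
All other Christoffel symbols are zero.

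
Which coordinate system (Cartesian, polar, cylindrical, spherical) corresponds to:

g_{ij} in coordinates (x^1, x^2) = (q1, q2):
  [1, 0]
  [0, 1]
All components are constant and the metric is the identity, i.e. orthonormal rectilinear coordinates.
Cartesian (2D) coordinates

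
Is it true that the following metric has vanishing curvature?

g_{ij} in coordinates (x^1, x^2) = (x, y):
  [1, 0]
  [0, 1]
All metric components are constant, so every Christoffel symbol vanishes and R^i_{jkl} = 0.
Yes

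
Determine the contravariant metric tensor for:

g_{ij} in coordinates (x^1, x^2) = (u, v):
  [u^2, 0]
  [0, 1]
The metric is diagonal, so g^{ij} is diagonal with entries 1/g_{ii}: diag(1/(u^2), 1).
g^{ij}:
  [1/u^2, 0]
  [0, 1]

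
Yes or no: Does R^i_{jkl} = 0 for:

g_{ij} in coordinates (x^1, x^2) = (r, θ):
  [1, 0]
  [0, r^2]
Non-zero Christoffel symbols:
Γ^r_{θ θ} = -r
Γ^θ_{r θ} = 1/r
Ricci tensor: R_{rr} = 0, R_{rθ} = 0, R_{θθ} = 0
All R_{ij} vanish; in 2 dimensions the Riemann tensor is fully determined by the Ricci tensor, so R^i_{jkl} = 0: the metric is flat (curvilinear coordinates on flat space).
Yes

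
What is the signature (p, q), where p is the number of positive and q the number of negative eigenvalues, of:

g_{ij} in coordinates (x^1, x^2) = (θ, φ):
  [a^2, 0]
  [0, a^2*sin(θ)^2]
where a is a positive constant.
The metric is diagonal, so its eigenvalues are the diagonal entries: a^2, a^2*sin(θ)^2 (at a generic point, where coordinate-dependent entries are positive).
2 positive, 0 negative.
(2, 0) - Riemannian (positive definite)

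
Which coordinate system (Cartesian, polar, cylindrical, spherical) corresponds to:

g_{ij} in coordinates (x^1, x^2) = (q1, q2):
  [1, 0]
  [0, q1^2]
The line element ds^2 = dq1^2 + q1^2 dq2^2 is dr^2 + r^2 dθ^2 with q1 = r, q2 = θ.
polar coordinates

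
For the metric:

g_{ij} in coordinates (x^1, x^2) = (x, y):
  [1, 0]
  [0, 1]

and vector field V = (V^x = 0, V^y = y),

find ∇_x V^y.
All Christoffel symbols are zero.
∇_x V^y = ∂_x V^y + Γ^y_{x j} V^j
  = (0) + (0)(0) + (0)(y)
  = 0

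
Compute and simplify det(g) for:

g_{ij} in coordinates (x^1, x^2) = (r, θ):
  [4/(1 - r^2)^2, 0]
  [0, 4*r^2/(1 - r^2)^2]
For a 2×2 metric: det(g) = g_{11}·g_{22} - g_{12}·g_{21}
= (4/(1 - r^2)^2)·(4*r^2/(1 - r^2)^2) - (0)·(0)
= 16*r^2/(1 - r^2)^4 - 0
det(g) = 16*r^2/(1 - r^2)^4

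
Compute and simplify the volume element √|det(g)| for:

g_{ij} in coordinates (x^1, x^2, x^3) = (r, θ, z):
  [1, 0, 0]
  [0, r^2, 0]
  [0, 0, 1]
det(g) = r^2
√|det(g)| = r
Volume element: dV = r dr dθ dz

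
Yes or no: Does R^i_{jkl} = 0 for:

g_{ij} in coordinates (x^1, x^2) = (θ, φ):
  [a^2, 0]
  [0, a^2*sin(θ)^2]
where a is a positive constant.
Non-zero Christoffel symbols:
Γ^θ_{φ φ} = -sin(2*θ)/2
Γ^φ_{θ φ} = 1/tan(θ)
Ricci tensor: R_{θθ} = 1, R_{θφ} = 0, R_{φφ} = sin(θ)^2
The Ricci tensor is non-zero, so the Riemann tensor is non-zero: not flat.
No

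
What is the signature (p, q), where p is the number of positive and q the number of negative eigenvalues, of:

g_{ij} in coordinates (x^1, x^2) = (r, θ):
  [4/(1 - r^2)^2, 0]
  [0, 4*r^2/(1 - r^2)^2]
The metric is diagonal, so its eigenvalues are the diagonal entries: 4/(1 - r^2)^2, 4*r^2/(1 - r^2)^2 (at a generic point, where coordinate-dependent entries are positive).
2 positive, 0 negative.
(2, 0) - Riemannian (positive definite)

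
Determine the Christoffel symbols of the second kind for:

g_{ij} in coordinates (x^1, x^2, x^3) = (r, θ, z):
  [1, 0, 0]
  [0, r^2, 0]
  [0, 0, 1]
Using Γ^k_{ij} = (1/2) g^{km} (∂_i g_{mj} + ∂_j g_{mi} - ∂_m g_{ij}); the metric is diagonal, so only the m = k term contributes.
Non-zero symbols (using the symmetry Γ^k_{ij} = Γ^k_{ji}):
Γ^r_{θ θ} = (1/2) g^{rr} (∂_θ g_{rθ} + ∂_θ g_{rθ} - ∂_r g_{θθ}) = (1/2)(1)((0) + (0) - (2*r)) = -r
Γ^θ_{r θ} = (1/2) g^{θθ} (∂_r g_{θθ} + ∂_θ g_{θr} - ∂_θ g_{rθ}) = (1/2)(1/r^2)((2*r) + (0) - (0)) = 1/r
All other Christoffel symbols are zero.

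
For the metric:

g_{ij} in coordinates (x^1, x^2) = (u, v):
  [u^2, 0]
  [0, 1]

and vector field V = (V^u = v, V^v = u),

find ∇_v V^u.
Non-zero Christoffel symbols:
Γ^u_{u u} = 1/u
∇_v V^u = ∂_v V^u + Γ^u_{v j} V^j
  = (1) + (0)(v) + (0)(u)
  = 1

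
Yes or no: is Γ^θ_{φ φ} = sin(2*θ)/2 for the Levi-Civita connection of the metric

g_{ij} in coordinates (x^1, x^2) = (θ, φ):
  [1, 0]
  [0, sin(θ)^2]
Γ^θ_{φ φ} = (1/2) g^{θθ} (∂_φ g_{θφ} + ∂_φ g_{θφ} - ∂_θ g_{φφ}) = (1/2)(1)((0) + (0) - (sin(2*θ))) = -sin(2*θ)/2
This differs from the proposed value sin(2*θ)/2.
No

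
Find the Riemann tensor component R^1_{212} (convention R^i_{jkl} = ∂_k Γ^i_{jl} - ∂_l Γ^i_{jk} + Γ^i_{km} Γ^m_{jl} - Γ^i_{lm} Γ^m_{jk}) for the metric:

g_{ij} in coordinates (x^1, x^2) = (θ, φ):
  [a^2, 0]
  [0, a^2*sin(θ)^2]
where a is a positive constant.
Non-zero Christoffel symbols (Γ^k_{ij} = Γ^k_{ji}):
Γ^θ_{φ φ} = -sin(2*θ)/2
Γ^φ_{θ φ} = 1/tan(θ)
R^θ_{φ θ φ} = ∂_θ Γ^θ_{φ φ} - ∂_φ Γ^θ_{φ θ} + Γ^θ_{θ m} Γ^m_{φ φ} - Γ^θ_{φ m} Γ^m_{φ θ}
  = (-cos(2*θ)) - (0) + (0) - (-cos(θ)^2) = sin(θ)^2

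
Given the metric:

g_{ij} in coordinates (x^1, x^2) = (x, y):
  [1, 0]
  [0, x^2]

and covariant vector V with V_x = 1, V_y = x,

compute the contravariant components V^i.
Inverse metric (diagonal): g^{xx} = 1, g^{yy} = 1/x^2
V^i = g^{ij} V_j:
V^x = (1)(1) + (0)(x) = 1
V^y = (0)(1) + (1/x^2)(x) = 1/x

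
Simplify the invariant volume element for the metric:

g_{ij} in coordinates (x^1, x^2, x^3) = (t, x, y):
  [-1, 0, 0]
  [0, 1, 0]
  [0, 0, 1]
det(g) = -1
√|det(g)| = 1
Volume element: dV = 1 dt dx dy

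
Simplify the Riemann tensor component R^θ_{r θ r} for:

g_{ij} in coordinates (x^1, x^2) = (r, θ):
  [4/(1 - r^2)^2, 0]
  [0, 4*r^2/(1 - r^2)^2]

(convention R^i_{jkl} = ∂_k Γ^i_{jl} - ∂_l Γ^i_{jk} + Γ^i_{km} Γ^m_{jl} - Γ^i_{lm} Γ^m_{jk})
Non-zero Christoffel symbols (Γ^k_{ij} = Γ^k_{ji}):
Γ^r_{r r} = 2*r/(1 - r^2)
Γ^r_{θ θ} = (r^3 + r)/(r^2 - 1)
Γ^θ_{r θ} = (-r^2 - 1)/(r^3 - r)
R^θ_{r θ r} = ∂_θ Γ^θ_{r r} - ∂_r Γ^θ_{r θ} + Γ^θ_{θ m} Γ^m_{r r} - Γ^θ_{r m} Γ^m_{r θ}
  = (0) - ((r^4 + 4*r^2 - 1)/(r^3 - r)^2) + (2*(r^2 + 1)/(r^2 - 1)^2) - ((r^2 + 1)^2/(r^3 - r)^2) = -4/(r^2 - 1)^2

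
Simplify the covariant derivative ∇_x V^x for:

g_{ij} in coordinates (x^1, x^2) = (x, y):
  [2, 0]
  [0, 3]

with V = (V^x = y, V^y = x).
All Christoffel symbols are zero.
∇_x V^x = ∂_x V^x + Γ^x_{x j} V^j
  = (0) + (0)(y) + (0)(x)
  = 0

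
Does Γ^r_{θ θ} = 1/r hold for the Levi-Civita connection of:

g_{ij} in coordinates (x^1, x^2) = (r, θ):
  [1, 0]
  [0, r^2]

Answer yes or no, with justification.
Γ^r_{θ θ} = (1/2) g^{rr} (∂_θ g_{rθ} + ∂_θ g_{rθ} - ∂_r g_{θθ}) = (1/2)(1)((0) + (0) - (2*r)) = -r
This differs from the proposed value 1/r.
No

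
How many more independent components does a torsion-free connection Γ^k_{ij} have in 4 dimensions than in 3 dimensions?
Independent components in n dimensions: n × n(n+1)/2 = n^2(n+1)/2.
4D: 4 × 10 = 40
3D: 3 × 6 = 18
Difference = 40 - 18 = 22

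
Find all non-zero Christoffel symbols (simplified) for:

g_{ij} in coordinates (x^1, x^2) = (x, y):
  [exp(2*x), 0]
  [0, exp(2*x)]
Using Γ^k_{ij} = (1/2) g^{km} (∂_i g_{mj} + ∂_j g_{mi} - ∂_m g_{ij}); the metric is diagonal, so only the m = k term contributes.
Non-zero symbols (using the symmetry Γ^k_{ij} = Γ^k_{ji}):
Γ^x_{x x} = (1/2) g^{xx} (∂_x g_{xx} + ∂_x g_{xx} - ∂_x g_{xx}) = (1/2)(exp(-2*x))((2*exp(2*x)) + (2*exp(2*x)) - (2*exp(2*x))) = 1
Γ^x_{y y} = (1/2) g^{xx} (∂_y g_{xy} + ∂_y g_{xy} - ∂_x g_{yy}) = (1/2)(exp(-2*x))((0) + (0) - (2*exp(2*x))) = -1
Γ^y_{x y} = (1/2) g^{yy} (∂_x g_{yy} + ∂_y g_{yx} - ∂_y g_{xy}) = (1/2)(exp(-2*x))((2*exp(2*x)) + (0) - (0)) = 1
All other Christoffel symbols are zero.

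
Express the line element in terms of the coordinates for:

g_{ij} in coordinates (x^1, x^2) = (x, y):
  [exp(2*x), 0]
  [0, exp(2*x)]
ds^2 = g_{ij} dx^i dx^j; only the non-zero components contribute.
ds^2 = exp(2*x) dx^2 + exp(2*x) dy^2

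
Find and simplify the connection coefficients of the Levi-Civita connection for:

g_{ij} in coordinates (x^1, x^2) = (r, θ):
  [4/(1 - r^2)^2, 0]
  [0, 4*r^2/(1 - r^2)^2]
Using Γ^k_{ij} = (1/2) g^{km} (∂_i g_{mj} + ∂_j g_{mi} - ∂_m g_{ij}); the metric is diagonal, so only the m = k term contributes.
Non-zero symbols (using the symmetry Γ^k_{ij} = Γ^k_{ji}):
Γ^r_{r r} = (1/2) g^{rr} (∂_r g_{rr} + ∂_r g_{rr} - ∂_r g_{rr}) = (1/2)((1 - r^2)^2/4)((16*r/(1 - r^2)^3) + (16*r/(1 - r^2)^3) - (16*r/(1 - r^2)^3)) = 2*r/(1 - r^2)
Γ^r_{θ θ} = (1/2) g^{rr} (∂_θ g_{rθ} + ∂_θ g_{rθ} - ∂_r g_{θθ}) = (1/2)((1 - r^2)^2/4)((0) + (0) - (-8*(r^3 + r)/(r^2 - 1)^3)) = (r^3 + r)/(r^2 - 1)
Γ^θ_{r θ} = (1/2) g^{θθ} (∂_r g_{θθ} + ∂_θ g_{θr} - ∂_θ g_{rθ}) = (1/2)((1 - r^2)^2/(4*r^2))((-8*(r^3 + r)/(r^2 - 1)^3) + (0) - (0)) = (-r^2 - 1)/(r^3 - r)
All other Christoffel symbols are zero.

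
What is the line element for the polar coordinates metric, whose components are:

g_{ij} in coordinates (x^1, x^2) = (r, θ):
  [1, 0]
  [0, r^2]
ds^2 = g_{ij} dx^i dx^j; only the non-zero components contribute.
ds^2 = dr^2 + r^2 dθ^2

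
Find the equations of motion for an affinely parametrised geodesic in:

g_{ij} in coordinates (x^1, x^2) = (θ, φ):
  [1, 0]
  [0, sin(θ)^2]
Geodesic equation: d^2x^k/dλ^2 + Γ^k_{ij} (dx^i/dλ)(dx^j/dλ) = 0.
Non-zero Christoffel symbols:
Γ^θ_{φ φ} = -sin(2*θ)/2
Γ^φ_{θ φ} = 1/tan(θ)
Substituting (the symmetric pair Γ^k_{ij}, Γ^k_{ji} combines into a factor 2):
d^2θ/dλ^2 - (sin(2*θ)/2) (dφ/dλ)^2 = 0
d^2φ/dλ^2 + (2/tan(θ)) (dθ/dλ)(dφ/dλ) = 0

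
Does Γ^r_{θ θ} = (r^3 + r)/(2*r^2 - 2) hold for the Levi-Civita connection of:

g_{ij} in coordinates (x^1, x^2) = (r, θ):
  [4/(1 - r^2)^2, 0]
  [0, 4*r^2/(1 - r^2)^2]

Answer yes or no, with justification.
Γ^r_{θ θ} = (1/2) g^{rr} (∂_θ g_{rθ} + ∂_θ g_{rθ} - ∂_r g_{θθ}) = (1/2)((1 - r^2)^2/4)((0) + (0) - (-8*(r^3 + r)/(r^2 - 1)^3)) = (r^3 + r)/(r^2 - 1)
This differs from the proposed value (r^3 + r)/(2*r^2 - 2).
No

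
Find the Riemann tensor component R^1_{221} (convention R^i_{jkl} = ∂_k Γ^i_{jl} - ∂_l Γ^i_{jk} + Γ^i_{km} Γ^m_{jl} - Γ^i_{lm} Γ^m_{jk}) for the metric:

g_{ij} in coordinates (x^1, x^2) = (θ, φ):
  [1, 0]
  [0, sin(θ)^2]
Non-zero Christoffel symbols (Γ^k_{ij} = Γ^k_{ji}):
Γ^θ_{φ φ} = -sin(2*θ)/2
Γ^φ_{θ φ} = 1/tan(θ)
R^θ_{φ φ θ} = ∂_φ Γ^θ_{φ θ} - ∂_θ Γ^θ_{φ φ} + Γ^θ_{φ m} Γ^m_{φ θ} - Γ^θ_{θ m} Γ^m_{φ φ}
  = (0) - (-cos(2*θ)) + (-cos(θ)^2) - (0) = -sin(θ)^2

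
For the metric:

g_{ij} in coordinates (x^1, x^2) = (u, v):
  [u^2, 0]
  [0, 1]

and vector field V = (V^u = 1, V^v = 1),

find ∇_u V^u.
Non-zero Christoffel symbols:
Γ^u_{u u} = 1/u
∇_u V^u = ∂_u V^u + Γ^u_{u j} V^j
  = (0) + (1/u)(1) + (0)(1)
  = 1/u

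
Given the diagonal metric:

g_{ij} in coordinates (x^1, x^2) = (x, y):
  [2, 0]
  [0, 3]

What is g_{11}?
With x^1 = x, x^2 = y, g_{11} = g_{xx} is the row-1, column-1 entry of the matrix.
g_{11} = 2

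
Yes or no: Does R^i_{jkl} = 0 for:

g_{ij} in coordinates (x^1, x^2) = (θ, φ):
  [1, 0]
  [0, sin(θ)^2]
Non-zero Christoffel symbols:
Γ^θ_{φ φ} = -sin(2*θ)/2
Γ^φ_{θ φ} = 1/tan(θ)
Ricci tensor: R_{θθ} = 1, R_{θφ} = 0, R_{φφ} = sin(θ)^2
The Ricci tensor is non-zero, so the Riemann tensor is non-zero: not flat.
No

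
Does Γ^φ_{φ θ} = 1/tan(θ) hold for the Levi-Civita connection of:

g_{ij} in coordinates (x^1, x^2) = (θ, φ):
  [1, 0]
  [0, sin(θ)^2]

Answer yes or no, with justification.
Γ^φ_{φ θ} = (1/2) g^{φφ} (∂_φ g_{φθ} + ∂_θ g_{φφ} - ∂_φ g_{φθ}) = (1/2)(1/sin(θ)^2)((0) + (sin(2*θ)) - (0)) = 1/tan(θ)
This equals the proposed value 1/tan(θ).
Yes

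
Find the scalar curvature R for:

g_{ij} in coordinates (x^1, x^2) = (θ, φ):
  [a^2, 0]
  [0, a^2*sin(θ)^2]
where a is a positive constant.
Non-zero Christoffel symbols (Γ^k_{ij} = Γ^k_{ji}):
Γ^θ_{φ φ} = -sin(2*θ)/2
Γ^φ_{θ φ} = 1/tan(θ)
Ricci tensor (R_{ij} = R^k_{ikj}): R_{θθ} = 1, R_{θφ} = 0, R_{φφ} = sin(θ)^2
Inverse metric: g^{θθ} = 1/a^2, g^{φφ} = 1/(a^2*sin(θ)^2)
R = g^{ij} R_{ij} = (1/a^2)(1) + (1/(a^2*sin(θ)^2))(sin(θ)^2) = 2/a^2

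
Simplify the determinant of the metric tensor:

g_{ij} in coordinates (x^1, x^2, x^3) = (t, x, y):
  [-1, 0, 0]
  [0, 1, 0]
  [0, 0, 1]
Diagonal metric: det(g) = g_{11}·g_{22}·g_{33}
= (-1)·(1)·(1)
det(g) = -1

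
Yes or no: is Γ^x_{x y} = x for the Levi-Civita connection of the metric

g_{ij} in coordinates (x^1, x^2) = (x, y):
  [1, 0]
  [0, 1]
Γ^x_{x y} = (1/2) g^{xx} (∂_x g_{xy} + ∂_y g_{xx} - ∂_x g_{xy}) = (1/2)(1)((0) + (0) - (0)) = 0
This differs from the proposed value x.
No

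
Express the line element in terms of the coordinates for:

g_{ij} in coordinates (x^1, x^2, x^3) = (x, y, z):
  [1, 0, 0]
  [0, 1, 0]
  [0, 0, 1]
ds^2 = g_{ij} dx^i dx^j; only the non-zero components contribute.
ds^2 = dx^2 + dy^2 + dz^2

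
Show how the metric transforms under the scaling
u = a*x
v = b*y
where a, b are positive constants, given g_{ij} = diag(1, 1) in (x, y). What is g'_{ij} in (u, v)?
Invert the transformation: x = u/a, y = v/b
g'_{ij} = (∂x^k/∂x'^i)(∂x^l/∂x'^j) g_{kl}; with g_{kl} = δ_{kl} this is Σ_k (∂x^k/∂x'^i)(∂x^k/∂x'^j).
Jacobian: ∂x/∂u = 1/a, ∂x/∂v = 0, ∂y/∂u = 0, ∂y/∂v = 1/b
g'_{uu} = (1/a)(1/a) + (0)(0) = 1/a^2
g'_{uv} = (1/a)(0) + (0)(1/b) = 0
g'_{vv} = (0)(0) + (1/b)(1/b) = 1/b^2
g'_{ij} = diag(1/a^2, 1/b^2)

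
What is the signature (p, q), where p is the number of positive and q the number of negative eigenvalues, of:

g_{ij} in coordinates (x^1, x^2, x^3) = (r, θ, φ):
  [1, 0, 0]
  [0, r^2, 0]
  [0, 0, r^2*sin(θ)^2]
The metric is diagonal, so its eigenvalues are the diagonal entries: 1, r^2, r^2*sin(θ)^2 (at a generic point, where coordinate-dependent entries are positive).
3 positive, 0 negative.
(3, 0) - Riemannian (positive definite)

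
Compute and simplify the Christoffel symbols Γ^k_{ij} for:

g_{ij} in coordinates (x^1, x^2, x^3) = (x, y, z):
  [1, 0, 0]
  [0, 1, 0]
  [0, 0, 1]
Using Γ^k_{ij} = (1/2) g^{km} (∂_i g_{mj} + ∂_j g_{mi} - ∂_m g_{ij}); the metric is diagonal, so only the m = k term contributes.
Every metric component is constant, so all ∂_m g_{ij} = 0 and every Christoffel symbol vanishes.
All Christoffel symbols are zero.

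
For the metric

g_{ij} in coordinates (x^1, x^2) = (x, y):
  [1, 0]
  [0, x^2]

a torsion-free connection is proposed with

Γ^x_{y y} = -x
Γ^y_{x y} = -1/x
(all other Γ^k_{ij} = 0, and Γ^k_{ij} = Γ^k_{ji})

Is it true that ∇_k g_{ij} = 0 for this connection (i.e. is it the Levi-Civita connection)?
Using ∇_k g_{ij} = ∂_k g_{ij} - Γ^m_{ki} g_{mj} - Γ^m_{kj} g_{im}:
∇_x g_{yy} = (2*x) - (-x) - (-x) = 4*x ≠ 0
So the connection is not metric compatible (it is not the Levi-Civita connection).
No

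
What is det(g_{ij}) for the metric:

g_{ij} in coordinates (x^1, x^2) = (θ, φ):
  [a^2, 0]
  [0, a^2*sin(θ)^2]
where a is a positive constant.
For a 2×2 metric: det(g) = g_{11}·g_{22} - g_{12}·g_{21}
= (a^2)·(a^2*sin(θ)^2) - (0)·(0)
= a^4*sin(θ)^2 - 0
det(g) = a^4*sin(θ)^2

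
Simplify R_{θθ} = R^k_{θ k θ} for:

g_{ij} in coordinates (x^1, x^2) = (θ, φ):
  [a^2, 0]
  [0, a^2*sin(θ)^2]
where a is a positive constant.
Non-zero Christoffel symbols (Γ^k_{ij} = Γ^k_{ji}):
Γ^θ_{φ φ} = -sin(2*θ)/2
Γ^φ_{θ φ} = 1/tan(θ)
R^θ_{θ θ θ} = 0 (a repeated index in an antisymmetric pair)
R^φ_{θ φ θ} = ∂_φ Γ^φ_{θ θ} - ∂_θ Γ^φ_{θ φ} + Γ^φ_{φ m} Γ^m_{θ θ} - Γ^φ_{θ m} Γ^m_{θ φ}
  = (0) - (-1/sin(θ)^2) + (0) - (1/tan(θ)^2) = 1
R_{θθ} = R^θ_{θ θ θ} + R^φ_{θ φ θ} = (0) + (1) = 1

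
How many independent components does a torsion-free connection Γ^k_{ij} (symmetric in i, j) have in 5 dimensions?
Γ^k_{ij} has n choices for the upper index and n(n+1)/2 independent symmetric lower index pairs.
Total = 5 × 5×6/2 = 5 × 15 = 75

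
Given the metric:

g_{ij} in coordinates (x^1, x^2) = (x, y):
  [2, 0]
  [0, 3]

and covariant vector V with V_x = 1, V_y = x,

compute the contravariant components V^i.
Inverse metric (diagonal): g^{xx} = 1/2, g^{yy} = 1/3
V^i = g^{ij} V_j:
V^x = (1/2)(1) + (0)(x) = 1/2
V^y = (0)(1) + (1/3)(x) = x/3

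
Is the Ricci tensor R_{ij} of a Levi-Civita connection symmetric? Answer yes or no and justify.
R_{ij} = R^k_{ikj}; the pair symmetry R_{kilj} = R_{ljki} gives R_{ij} = R_{ji}.
Yes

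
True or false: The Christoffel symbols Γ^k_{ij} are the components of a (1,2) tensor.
Under a change of coordinates Γ picks up an inhomogeneous term ∂²x/∂x'∂x'; e.g. Γ = 0 in Cartesian coordinates but Γ^r_{θθ} = -r in polar coordinates on the same flat plane.
False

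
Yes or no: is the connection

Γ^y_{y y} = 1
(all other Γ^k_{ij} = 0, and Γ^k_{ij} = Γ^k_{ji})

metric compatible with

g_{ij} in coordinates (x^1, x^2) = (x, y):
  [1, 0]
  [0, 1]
Using ∇_k g_{ij} = ∂_k g_{ij} - Γ^m_{ki} g_{mj} - Γ^m_{kj} g_{im}:
∇_y g_{yy} = (0) - (1) - (1) = -2 ≠ 0
So the connection is not metric compatible (it is not the Levi-Civita connection).
No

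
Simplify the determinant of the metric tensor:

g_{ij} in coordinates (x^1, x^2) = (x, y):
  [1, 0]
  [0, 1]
For a 2×2 metric: det(g) = g_{11}·g_{22} - g_{12}·g_{21}
= (1)·(1) - (0)·(0)
= 1 - 0
det(g) = 1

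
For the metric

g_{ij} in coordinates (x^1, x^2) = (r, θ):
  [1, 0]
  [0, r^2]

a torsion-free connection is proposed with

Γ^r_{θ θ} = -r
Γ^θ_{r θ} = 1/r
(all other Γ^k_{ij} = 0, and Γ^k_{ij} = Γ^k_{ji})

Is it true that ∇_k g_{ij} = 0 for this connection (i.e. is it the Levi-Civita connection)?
Using ∇_k g_{ij} = ∂_k g_{ij} - Γ^m_{ki} g_{mj} - Γ^m_{kj} g_{im}:
e.g. ∇_r g_{θθ} = (2*r) - (r) - (r) = 0
Every component ∇_k g_{ij} vanishes: the connection is metric compatible.
Yes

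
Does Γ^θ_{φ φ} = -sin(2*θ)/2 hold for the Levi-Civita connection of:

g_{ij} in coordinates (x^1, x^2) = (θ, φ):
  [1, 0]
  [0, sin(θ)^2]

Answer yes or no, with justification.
Γ^θ_{φ φ} = (1/2) g^{θθ} (∂_φ g_{θφ} + ∂_φ g_{θφ} - ∂_θ g_{φφ}) = (1/2)(1)((0) + (0) - (sin(2*θ))) = -sin(2*θ)/2
This equals the proposed value -sin(2*θ)/2.
Yes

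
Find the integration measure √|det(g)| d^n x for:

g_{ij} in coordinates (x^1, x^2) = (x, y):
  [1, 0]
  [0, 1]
det(g) = 1
√|det(g)| = 1
Volume element: dV = 1 dx dy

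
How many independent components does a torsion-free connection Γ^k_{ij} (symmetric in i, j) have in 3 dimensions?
Γ^k_{ij} has n choices for the upper index and n(n+1)/2 independent symmetric lower index pairs.
Total = 3 × 3×4/2 = 3 × 6 = 18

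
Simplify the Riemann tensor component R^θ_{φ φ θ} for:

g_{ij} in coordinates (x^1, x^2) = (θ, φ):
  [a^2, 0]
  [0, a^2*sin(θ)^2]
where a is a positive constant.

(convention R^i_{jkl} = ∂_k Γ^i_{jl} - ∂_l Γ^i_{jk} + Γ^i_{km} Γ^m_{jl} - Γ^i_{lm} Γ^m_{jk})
Non-zero Christoffel symbols (Γ^k_{ij} = Γ^k_{ji}):
Γ^θ_{φ φ} = -sin(2*θ)/2
Γ^φ_{θ φ} = 1/tan(θ)
R^θ_{φ φ θ} = ∂_φ Γ^θ_{φ θ} - ∂_θ Γ^θ_{φ φ} + Γ^θ_{φ m} Γ^m_{φ θ} - Γ^θ_{θ m} Γ^m_{φ φ}
  = (0) - (-cos(2*θ)) + (-cos(θ)^2) - (0) = -sin(θ)^2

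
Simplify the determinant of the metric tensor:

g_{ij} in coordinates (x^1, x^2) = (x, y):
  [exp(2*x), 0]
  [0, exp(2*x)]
For a 2×2 metric: det(g) = g_{11}·g_{22} - g_{12}·g_{21}
= (exp(2*x))·(exp(2*x)) - (0)·(0)
= exp(4*x) - 0
det(g) = exp(4*x)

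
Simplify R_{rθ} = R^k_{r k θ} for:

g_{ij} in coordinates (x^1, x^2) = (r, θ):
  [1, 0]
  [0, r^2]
Non-zero Christoffel symbols (Γ^k_{ij} = Γ^k_{ji}):
Γ^r_{θ θ} = -r
Γ^θ_{r θ} = 1/r
R^r_{r r θ} = 0 (a repeated index in an antisymmetric pair)
R^θ_{r θ θ} = 0 (a repeated index in an antisymmetric pair)
R_{rθ} = R^r_{r r θ} + R^θ_{r θ θ} = (0) + (0) = 0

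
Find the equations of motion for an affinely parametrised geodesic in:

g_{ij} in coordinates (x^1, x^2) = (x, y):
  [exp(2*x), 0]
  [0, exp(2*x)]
Geodesic equation: d^2x^k/dλ^2 + Γ^k_{ij} (dx^i/dλ)(dx^j/dλ) = 0.
Non-zero Christoffel symbols:
Γ^x_{x x} = 1
Γ^x_{y y} = -1
Γ^y_{x y} = 1
Substituting (the symmetric pair Γ^k_{ij}, Γ^k_{ji} combines into a factor 2):
d^2x/dλ^2 + (dx/dλ)^2 - (dy/dλ)^2 = 0
d^2y/dλ^2 + 2 (dx/dλ)(dy/dλ) = 0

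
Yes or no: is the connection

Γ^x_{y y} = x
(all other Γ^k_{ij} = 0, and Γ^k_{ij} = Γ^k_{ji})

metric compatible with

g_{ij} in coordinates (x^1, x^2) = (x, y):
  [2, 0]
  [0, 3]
Using ∇_k g_{ij} = ∂_k g_{ij} - Γ^m_{ki} g_{mj} - Γ^m_{kj} g_{im}:
∇_y g_{xy} = (0) - (0) - (2*x) = -2*x ≠ 0
So the connection is not metric compatible (it is not the Levi-Civita connection).
No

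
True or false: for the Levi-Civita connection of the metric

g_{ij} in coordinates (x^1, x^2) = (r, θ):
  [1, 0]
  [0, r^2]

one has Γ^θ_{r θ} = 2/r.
Γ^θ_{r θ} = (1/2) g^{θθ} (∂_r g_{θθ} + ∂_θ g_{θr} - ∂_θ g_{rθ}) = (1/2)(1/r^2)((2*r) + (0) - (0)) = 1/r
This differs from the proposed value 2/r.
False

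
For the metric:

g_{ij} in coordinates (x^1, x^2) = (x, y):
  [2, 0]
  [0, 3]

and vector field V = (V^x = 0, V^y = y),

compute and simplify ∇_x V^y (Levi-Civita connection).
All Christoffel symbols are zero.
∇_x V^y = ∂_x V^y + Γ^y_{x j} V^j
  = (0) + (0)(0) + (0)(y)
  = 0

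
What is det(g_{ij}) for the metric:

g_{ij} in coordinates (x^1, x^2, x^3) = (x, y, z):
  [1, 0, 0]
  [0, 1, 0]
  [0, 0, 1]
Diagonal metric: det(g) = g_{11}·g_{22}·g_{33}
= (1)·(1)·(1)
det(g) = 1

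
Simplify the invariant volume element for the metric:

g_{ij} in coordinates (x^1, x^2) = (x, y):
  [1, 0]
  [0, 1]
det(g) = 1
√|det(g)| = 1
Volume element: dV = 1 dx dy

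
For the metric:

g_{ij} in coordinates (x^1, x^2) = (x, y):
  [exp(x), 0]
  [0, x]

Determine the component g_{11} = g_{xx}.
With x^1 = x, x^2 = y, g_{11} = g_{xx} is the row-1, column-1 entry of the matrix.
g_{11} = exp(x)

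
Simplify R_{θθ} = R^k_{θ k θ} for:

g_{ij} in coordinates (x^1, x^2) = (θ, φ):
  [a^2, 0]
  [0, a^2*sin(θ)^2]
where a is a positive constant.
Non-zero Christoffel symbols (Γ^k_{ij} = Γ^k_{ji}):
Γ^θ_{φ φ} = -sin(2*θ)/2
Γ^φ_{θ φ} = 1/tan(θ)
R^θ_{θ θ θ} = 0 (a repeated index in an antisymmetric pair)
R^φ_{θ φ θ} = ∂_φ Γ^φ_{θ θ} - ∂_θ Γ^φ_{θ φ} + Γ^φ_{φ m} Γ^m_{θ θ} - Γ^φ_{θ m} Γ^m_{θ φ}
  = (0) - (-1/sin(θ)^2) + (0) - (1/tan(θ)^2) = 1
R_{θθ} = R^θ_{θ θ θ} + R^φ_{θ φ θ} = (0) + (1) = 1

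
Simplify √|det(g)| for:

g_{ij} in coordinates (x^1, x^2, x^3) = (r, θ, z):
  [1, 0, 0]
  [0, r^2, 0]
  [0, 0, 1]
det(g) = r^2
√|det(g)| = r
Volume element: dV = r dr dθ dz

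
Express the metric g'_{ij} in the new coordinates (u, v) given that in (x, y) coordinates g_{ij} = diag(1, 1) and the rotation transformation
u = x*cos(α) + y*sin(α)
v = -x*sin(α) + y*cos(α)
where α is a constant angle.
Invert the transformation: x = u*cos(α) - v*sin(α), y = u*sin(α) + v*cos(α)
g'_{ij} = (∂x^k/∂x'^i)(∂x^l/∂x'^j) g_{kl}; with g_{kl} = δ_{kl} this is Σ_k (∂x^k/∂x'^i)(∂x^k/∂x'^j).
Jacobian: ∂x/∂u = cos(α), ∂x/∂v = -sin(α), ∂y/∂u = sin(α), ∂y/∂v = cos(α)
g'_{uu} = (cos(α))(cos(α)) + (sin(α))(sin(α)) = 1
g'_{uv} = (cos(α))(-sin(α)) + (sin(α))(cos(α)) = 0
g'_{vv} = (-sin(α))(-sin(α)) + (cos(α))(cos(α)) = 1
g'_{ij} = diag(1, 1)
The Euclidean metric is invariant under rotations.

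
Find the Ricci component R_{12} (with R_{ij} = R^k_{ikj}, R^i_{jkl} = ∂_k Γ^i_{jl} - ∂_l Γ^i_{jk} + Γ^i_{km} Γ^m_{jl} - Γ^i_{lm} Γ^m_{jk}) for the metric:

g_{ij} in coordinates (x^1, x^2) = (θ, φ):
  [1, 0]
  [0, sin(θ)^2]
Non-zero Christoffel symbols (Γ^k_{ij} = Γ^k_{ji}):
Γ^θ_{φ φ} = -sin(2*θ)/2
Γ^φ_{θ φ} = 1/tan(θ)
R^θ_{θ θ φ} = 0 (a repeated index in an antisymmetric pair)
R^φ_{θ φ φ} = 0 (a repeated index in an antisymmetric pair)
R_{θφ} = R^θ_{θ θ φ} + R^φ_{θ φ φ} = (0) + (0) = 0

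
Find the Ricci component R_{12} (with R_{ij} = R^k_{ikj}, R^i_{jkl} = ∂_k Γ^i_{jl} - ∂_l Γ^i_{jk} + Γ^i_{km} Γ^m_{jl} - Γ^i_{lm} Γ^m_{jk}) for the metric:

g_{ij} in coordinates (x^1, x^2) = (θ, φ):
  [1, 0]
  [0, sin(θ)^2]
Non-zero Christoffel symbols (Γ^k_{ij} = Γ^k_{ji}):
Γ^θ_{φ φ} = -sin(2*θ)/2
Γ^φ_{θ φ} = 1/tan(θ)
R^θ_{θ θ φ} = 0 (a repeated index in an antisymmetric pair)
R^φ_{θ φ φ} = 0 (a repeated index in an antisymmetric pair)
R_{θφ} = R^θ_{θ θ φ} + R^φ_{θ φ φ} = (0) + (0) = 0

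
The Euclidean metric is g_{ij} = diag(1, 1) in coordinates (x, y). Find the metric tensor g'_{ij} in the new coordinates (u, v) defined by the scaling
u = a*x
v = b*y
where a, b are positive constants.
Invert the transformation: x = u/a, y = v/b
g'_{ij} = (∂x^k/∂x'^i)(∂x^l/∂x'^j) g_{kl}; with g_{kl} = δ_{kl} this is Σ_k (∂x^k/∂x'^i)(∂x^k/∂x'^j).
Jacobian: ∂x/∂u = 1/a, ∂x/∂v = 0, ∂y/∂u = 0, ∂y/∂v = 1/b
g'_{uu} = (1/a)(1/a) + (0)(0) = 1/a^2
g'_{uv} = (1/a)(0) + (0)(1/b) = 0
g'_{vv} = (0)(0) + (1/b)(1/b) = 1/b^2
g'_{ij} = diag(1/a^2, 1/b^2)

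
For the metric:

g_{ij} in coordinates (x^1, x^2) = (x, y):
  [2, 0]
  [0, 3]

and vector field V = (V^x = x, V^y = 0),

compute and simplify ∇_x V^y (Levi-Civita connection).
All Christoffel symbols are zero.
∇_x V^y = ∂_x V^y + Γ^y_{x j} V^j
  = (0) + (0)(x) + (0)(0)
  = 0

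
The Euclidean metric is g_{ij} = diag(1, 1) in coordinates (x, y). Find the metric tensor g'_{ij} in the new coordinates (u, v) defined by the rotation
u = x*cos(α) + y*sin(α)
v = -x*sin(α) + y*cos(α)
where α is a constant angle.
Invert the transformation: x = u*cos(α) - v*sin(α), y = u*sin(α) + v*cos(α)
g'_{ij} = (∂x^k/∂x'^i)(∂x^l/∂x'^j) g_{kl}; with g_{kl} = δ_{kl} this is Σ_k (∂x^k/∂x'^i)(∂x^k/∂x'^j).
Jacobian: ∂x/∂u = cos(α), ∂x/∂v = -sin(α), ∂y/∂u = sin(α), ∂y/∂v = cos(α)
g'_{uu} = (cos(α))(cos(α)) + (sin(α))(sin(α)) = 1
g'_{uv} = (cos(α))(-sin(α)) + (sin(α))(cos(α)) = 0
g'_{vv} = (-sin(α))(-sin(α)) + (cos(α))(cos(α)) = 1
g'_{ij} = diag(1, 1)
The Euclidean metric is invariant under rotations.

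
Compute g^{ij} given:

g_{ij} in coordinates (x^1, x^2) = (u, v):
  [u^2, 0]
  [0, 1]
The metric is diagonal, so g^{ij} is diagonal with entries 1/g_{ii}: diag(1/(u^2), 1).
g^{ij}:
  [1/u^2, 0]
  [0, 1]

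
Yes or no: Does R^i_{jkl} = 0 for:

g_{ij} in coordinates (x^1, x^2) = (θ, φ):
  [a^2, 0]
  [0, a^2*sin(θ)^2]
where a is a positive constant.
Non-zero Christoffel symbols:
Γ^θ_{φ φ} = -sin(2*θ)/2
Γ^φ_{θ φ} = 1/tan(θ)
Ricci tensor: R_{θθ} = 1, R_{θφ} = 0, R_{φφ} = sin(θ)^2
The Ricci tensor is non-zero, so the Riemann tensor is non-zero: not flat.
No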